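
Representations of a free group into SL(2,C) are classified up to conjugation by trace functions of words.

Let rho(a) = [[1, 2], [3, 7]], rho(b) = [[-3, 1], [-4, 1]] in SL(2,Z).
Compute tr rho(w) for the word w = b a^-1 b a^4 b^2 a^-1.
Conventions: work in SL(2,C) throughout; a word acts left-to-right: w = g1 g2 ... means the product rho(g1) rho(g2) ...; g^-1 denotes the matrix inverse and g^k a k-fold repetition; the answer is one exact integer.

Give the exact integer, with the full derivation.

-738543

rho(b) = [[-3, 1], [-4, 1]]
... * rho(a^-1) = [[7, -2], [-3, 1]]  ->  [[-24, 7], [-31, 9]]
... * rho(b) = [[-3, 1], [-4, 1]]  ->  [[44, -17], [57, -22]]
... * rho(a) = [[1, 2], [3, 7]]  ->  [[-7, -31], [-9, -40]]
... * rho(a) = [[1, 2], [3, 7]]  ->  [[-100, -231], [-129, -298]]
... * rho(a) = [[1, 2], [3, 7]]  ->  [[-793, -1817], [-1023, -2344]]
... * rho(a) = [[1, 2], [3, 7]]  ->  [[-6244, -14305], [-8055, -18454]]
... * rho(b) = [[-3, 1], [-4, 1]]  ->  [[75952, -20549], [97981, -26509]]
... * rho(b) = [[-3, 1], [-4, 1]]  ->  [[-145660, 55403], [-187907, 71472]]
... * rho(a^-1) = [[7, -2], [-3, 1]]  ->  [[-1185829, 346723], [-1529765, 447286]]
tr = -1185829 + 447286 = -738543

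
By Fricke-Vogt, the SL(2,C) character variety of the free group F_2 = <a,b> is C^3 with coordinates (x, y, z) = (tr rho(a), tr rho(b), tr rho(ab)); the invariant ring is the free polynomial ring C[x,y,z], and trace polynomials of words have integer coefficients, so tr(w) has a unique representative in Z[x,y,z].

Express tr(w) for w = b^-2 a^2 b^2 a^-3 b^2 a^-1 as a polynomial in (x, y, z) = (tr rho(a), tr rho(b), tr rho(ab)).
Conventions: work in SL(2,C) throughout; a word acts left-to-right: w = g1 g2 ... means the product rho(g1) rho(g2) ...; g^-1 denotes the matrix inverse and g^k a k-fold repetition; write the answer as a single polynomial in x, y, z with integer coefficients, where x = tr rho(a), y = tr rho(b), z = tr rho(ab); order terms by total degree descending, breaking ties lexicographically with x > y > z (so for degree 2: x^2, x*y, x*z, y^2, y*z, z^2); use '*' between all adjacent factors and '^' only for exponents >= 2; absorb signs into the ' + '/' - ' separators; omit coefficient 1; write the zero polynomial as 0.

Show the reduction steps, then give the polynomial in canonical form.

tr(a b^2) = tr(b) tr(a b) - tr(a)   [square of b] = y*z - x
tr(a b^3) = tr(b) tr(a b^2) - tr(a b)   [square of b] = y^2*z - x*y - z
tr(b^2 a b^2) = tr(b) tr(a b^3) - tr(a b^2)   [square of b] = y^3*z - x*y^2 - 2*y*z + x
tr(a b a b) = tr(a b) tr(a b) - tr(1)   [split at a repeated a] = z^2 - 2
tr(a b a) = tr(a) tr(b a) - tr(b)   [square of a] = x*z - y
tr(a b^2 a b) = tr(b) tr(a b a b) - tr(a b a)   [square of b] = y*z^2 - x*z - y
tr(a^2) = tr(a) tr(a) - tr(1)   [square of a] = x^2 - 2
tr(a b^2 a) = tr(b) tr(a^2 b) - tr(a^2)   [square of b] = x*y*z - x^2 - y^2 + 2
tr(b^2 a b^2 a) = tr(b) tr(a b^2 a b) - tr(a b^2 a)   [square of b] = y^2*z^2 - 2*x*y*z + x^2 - 2
tr(a b^2 a^-1 b^2) = tr(b^2 a b^2) tr(a) - tr(b^2 a b^2 a)   [inverse elimination on a] = x*y^3*z - x^2*y^2 - y^2*z^2 + 2
tr(a^2 b^3) = tr(b) tr(a^2 b^2) - tr(a^2 b)   [square of b] = x*y^2*z - x^2*y - y^3 - x*z + 3*y
tr(b a^2 b^3) = tr(b) tr(a^2 b^3) - tr(a^2 b^2)   [square of b] = x*y^3*z - x^2*y^2 - y^4 - 2*x*y*z + x^2 + 4*y^2 - 2
tr(b^3 a^2 b^2) = tr(b) tr(b a^2 b^3) - tr(b a^2 b^2)   [square of b] = x*y^4*z - x^2*y^3 - y^5 - 3*x*y^2*z + 2*x^2*y + 5*y^3 + x*z - 5*y
tr(b a b^3 a) = tr(b) tr(a b a b^2) - tr(a b a b)   [square of b] = y^2*z^2 - x*y*z - y^2 - z^2 + 2
tr(a b^3 a^2 b) = tr(a) tr(b a b^3 a) - tr(b a b^3)   [square of a] = x*y^2*z^2 - x^2*y*z - y^3*z - x*z^2 + 2*y*z + x
tr(a^3 b^2) = tr(a) tr(b^2 a^2) - tr(b^2 a)   [square of a] = x^2*y*z - x^3 - x*y^2 - y*z + 3*x
tr(a^3 b) = tr(a) tr(b a^2) - tr(b a)   [square of a] = x^2*z - x*y - z
tr(a b^3 a^2) = tr(b) tr(a^3 b^2) - tr(a^3 b)   [square of b] = x^2*y^2*z - x^3*y - x*y^3 - x^2*z - y^2*z + 4*x*y + z
tr(b^3 a^2 b^2 a) = tr(b) tr(a b^3 a^2 b) - tr(a b^3 a^2)   [square of b] = x*y^3*z^2 - 2*x^2*y^2*z - y^4*z + x^3*y + x*y^3 - x*y*z^2 + x^2*z + 3*y^2*z - 3*x*y - z
tr(b a^2 b^2 a^-1 b^2) = tr(b^3 a^2 b^2) tr(a) - tr(b^3 a^2 b^2 a)   [inverse elimination on a] = x^2*y^4*z - x^3*y^3 - x*y^5 - x*y^3*z^2 - x^2*y^2*z + y^4*z + x^3*y + 4*x*y^3 + x*y*z^2 - 3*y^2*z - 2*x*y + z
tr(a b a^2 b^2) = tr(a) tr(b^2 a b a) - tr(b^2 a b)   [square of a] = x*y*z^2 - x^2*z - y^2*z + z
tr(a b a^2 b) = tr(a) tr(b a b a) - tr(b a b)   [square of a] = x*z^2 - y*z - x
tr(b a b a^2 b^2) = tr(b) tr(a b a^2 b^2) - tr(a b a^2 b)   [square of b] = x*y^2*z^2 - x^2*y*z - y^3*z - x*z^2 + 2*y*z + x
tr(b^2 a b a^2 b^2) = tr(b) tr(b a b a^2 b^2) - tr(b a b a^2 b)   [square of b] = x*y^3*z^2 - x^2*y^2*z - y^4*z - 2*x*y*z^2 + x^2*z + 3*y^2*z + x*y - z
tr(b a b a b a) = tr(a b a b) tr(a b) - tr(b a)   [split at a repeated a] = z^3 - 3*z
tr(a b a^2 b a b) = tr(a) tr(b a b a b a) - tr(b a b a b)   [square of a] = x*z^3 - y*z^2 - 2*x*z + y
tr(a b a^2 b a) = tr(a) tr(b a^2 b a) - tr(b a^2 b)   [square of a] = x^2*z^2 - 2*x*y*z + y^2 - 2
tr(a b^2 a b a^2 b) = tr(b) tr(a b a^2 b a b) - tr(a b a^2 b a)   [square of b] = x*y*z^3 - x^2*z^2 - y^2*z^2 + 2
tr(a b^2 a b a^2) = tr(a) tr(b^2 a b a^2) - tr(b^2 a b a)   [square of a] = x^2*y*z^2 - x^3*z - x*y^2*z - y*z^2 + 2*x*z + y
tr(b^2 a b a^2 b^2 a) = tr(b) tr(a b^2 a b a^2 b) - tr(a b^2 a b a^2)   [square of b] = x*y^2*z^3 - 2*x^2*y*z^2 - y^3*z^2 + x^3*z + x*y^2*z + y*z^2 - 2*x*z + y
tr(b a^2 b^2 a^-1 b^2 a) = tr(b^2 a b a^2 b^2) tr(a) - tr(b^2 a b a^2 b^2 a)   [inverse elimination on a] = x^2*y^3*z^2 - x^3*y^2*z - x*y^4*z - x*y^2*z^3 + y^3*z^2 + 2*x*y^2*z + x^2*y - y*z^2 + x*z - y
tr(a^2 b^2 a^-1 b^2 a^-1 b) = tr(b a^2 b^2 a^-1 b^2) tr(a) - tr(b a^2 b^2 a^-1 b^2 a)   [inverse elimination on a] = x^3*y^4*z - x^4*y^3 - x^2*y^5 - 2*x^2*y^3*z^2 + 2*x*y^4*z + x*y^2*z^3 + x^4*y + 4*x^2*y^3 + x^2*y*z^2 - y^3*z^2 - 5*x*y^2*z - 3*x^2*y + y*z^2 + y
tr(a^-1 b^2 a^-1 b^-1 a^2 b^2) = tr(a^2 b^2 a^-1 b^2 a^-1) tr(b) - tr(a^2 b^2 a^-1 b^2 a^-1 b)   [inverse elimination on b] = -x^3*y^4*z + x^4*y^3 + x^2*y^5 + 2*x^2*y^3*z^2 - x*y^4*z - x*y^2*z^3 - x^4*y - 5*x^2*y^3 - x^2*y*z^2 + 5*x*y^2*z + 3*x^2*y - y*z^2 + y
tr(a^2 b^4 a) = tr(a) tr(b^4 a^2) - tr(b^4 a)   [square of a] = x^2*y^3*z - x^3*y^2 - x*y^4 - 2*x^2*y*z - y^3*z + x^3 + 5*x*y^2 + 2*y*z - 3*x
tr(b^-1 a^2 b^4 a) = tr(a^2 b^4 a) tr(b) - tr(a^2 b^4 a b)   [inverse elimination on b] = x^2*y^4*z - x^3*y^3 - x*y^5 - x*y^3*z^2 - x^2*y^2*z + x^3*y + 5*x*y^3 + 2*x*y*z^2 - x^2*z - y^2*z - 4*x*y + z
tr(b^2 a^-1 b^-1 a^2 b^2) = tr(b^-1 a^2 b^4) tr(a) - tr(b^-1 a^2 b^4 a)   [inverse elimination on a] = -x^2*y^4*z + x^3*y^3 + x*y^5 + x*y^3*z^2 + 2*x^2*y^2*z - 2*x^3*y - 6*x*y^3 - 2*x*y*z^2 + y^2*z + 7*x*y - z
tr(a^-1 b^2 a^-1 b^-1 a^2 b^2 a^-1) = tr(a^-1 b^2 a^-1 b^-1 a^2 b^2) tr(a) - tr(a^-1 b^2 a^-1 b^-1 a^2 b^2 a)   [inverse elimination on a] = -x^4*y^4*z + x^5*y^3 + x^3*y^5 + 2*x^3*y^3*z^2 - x^2*y^2*z^3 - x^5*y - 6*x^3*y^3 - x^3*y*z^2 - x*y^5 - x*y^3*z^2 + 3*x^2*y^2*z + 5*x^3*y + 6*x*y^3 + x*y*z^2 - y^2*z - 6*x*y + z
tr(b^-1 a^2 b^2 a^-3 b^2 a^-1) = tr(a^-1 b^2 a^-1 b^-1 a^2 b^2 a^-1) tr(a) - tr(a^-1 b^2 a^-1 b^-1 a^2 b^2)   [inverse elimination on a] = -x^5*y^4*z + x^6*y^3 + x^4*y^5 + 2*x^4*y^3*z^2 + x^3*y^4*z - x^3*y^2*z^3 - x^6*y - 7*x^4*y^3 - x^4*y*z^2 - 2*x^2*y^5 - 3*x^2*y^3*z^2 + 3*x^3*y^2*z + x*y^4*z + x*y^2*z^3 + 6*x^4*y + 11*x^2*y^3 + 2*x^2*y*z^2 - 6*x*y^2*z - 9*x^2*y + y*z^2 + x*z - y
tr(b^2 a b^2 a^-2) = tr(a^-1 b^2 a b^2) tr(a) - tr(a^-1 b^2 a b^2 a)   [inverse elimination on a] = x^2*y^3*z - x^3*y^2 - x*y^2*z^2 - y^3*z + x*y^2 + 2*y*z + x
tr(a b^2 a^-3 b^2) = tr(b^2 a b^2 a^-2) tr(a) - tr(b^2 a b^2 a^-1)   [inverse elimination on a] = x^3*y^3*z - x^4*y^2 - x^2*y^2*z^2 - 2*x*y^3*z + 2*x^2*y^2 + y^2*z^2 + 2*x*y*z + x^2 - 2
tr(b^-2 a^2 b^2 a^-3 b^2 a^-1) = tr(b^-1 a^2 b^2 a^-3 b^2 a^-1) tr(b) - tr(b^-1 a^2 b^2 a^-3 b^2 a^-1 b)   [inverse elimination on b] = -x^5*y^5*z + x^6*y^4 + x^4*y^6 + 2*x^4*y^4*z^2 + x^3*y^5*z - x^3*y^3*z^3 - x^6*y^2 - 7*x^4*y^4 - x^4*y^2*z^2 - 2*x^2*y^6 - 3*x^2*y^4*z^2 + 2*x^3*y^3*z + x*y^5*z + x*y^3*z^3 + 7*x^4*y^2 + 11*x^2*y^4 + 3*x^2*y^2*z^2 - 4*x*y^3*z - 11*x^2*y^2 - x*y*z - x^2 - y^2 + 2

-x^5*y^5*z + x^6*y^4 + x^4*y^6 + 2*x^4*y^4*z^2 + x^3*y^5*z - x^3*y^3*z^3 - x^6*y^2 - 7*x^4*y^4 - x^4*y^2*z^2 - 2*x^2*y^6 - 3*x^2*y^4*z^2 + 2*x^3*y^3*z + x*y^5*z + x*y^3*z^3 + 7*x^4*y^2 + 11*x^2*y^4 + 3*x^2*y^2*z^2 - 4*x*y^3*z - 11*x^2*y^2 - x*y*z - x^2 - y^2 + 2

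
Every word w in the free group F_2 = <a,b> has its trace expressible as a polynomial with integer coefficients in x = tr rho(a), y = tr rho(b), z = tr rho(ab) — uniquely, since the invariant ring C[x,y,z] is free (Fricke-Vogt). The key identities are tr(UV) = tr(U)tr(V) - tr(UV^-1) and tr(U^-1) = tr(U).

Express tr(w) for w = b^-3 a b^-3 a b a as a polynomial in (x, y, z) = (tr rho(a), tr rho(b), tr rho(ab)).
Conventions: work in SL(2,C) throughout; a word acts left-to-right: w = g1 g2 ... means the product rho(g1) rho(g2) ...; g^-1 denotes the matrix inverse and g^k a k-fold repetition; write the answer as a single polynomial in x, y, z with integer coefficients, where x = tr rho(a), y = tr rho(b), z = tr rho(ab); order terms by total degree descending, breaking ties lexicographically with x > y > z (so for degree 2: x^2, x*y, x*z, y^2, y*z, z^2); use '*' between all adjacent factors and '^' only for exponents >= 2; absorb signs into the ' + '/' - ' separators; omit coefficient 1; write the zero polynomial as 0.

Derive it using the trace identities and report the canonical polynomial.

trace(a b a) = trace(a) * trace(b a) - trace(b)   [square of a] = x*z - y
trace(a b a^2) = trace(a) * trace(a b a) - trace(a b)   [square of a] = x^2*z - x*y - z
trace(b a b a) = trace(b a) * trace(b a) - trace(1)   [split at a repeated b] = z^2 - 2
trace(b a b) = trace(b) * trace(a b) - trace(a)   [square of b] = y*z - x
trace(a b a^2 b) = trace(a) * trace(b a b a) - trace(b a b)   [square of a] = x*z^2 - y*z - x
trace(b^-1 a b a^2) = trace(a b a^2) * trace(b) - trace(a b a^2 b)   [inverse elimination on b] = x^2*y*z - x*y^2 - x*z^2 + x
trace(a b^-2 a b a) = trace(b^-1 a b a^2) * trace(b) - trace(b^-1 a b a^2 b)   [inverse elimination on b] = x^2*y^2*z - x*y^3 - x*y*z^2 - x^2*z + 2*x*y + z
trace(a b a b a b) = trace(b a) * trace(b a b a) - trace(b^-1 a^-1)   [split at a repeated b] = z^3 - 3*z
trace(b^-1 a b a b a) = trace(a b a b a) * trace(b) - trace(a b a b a b)   [inverse elimination on b] = x*y*z^2 - y^2*z - z^3 - x*y + 3*z
trace(a b^-2 a b a b) = trace(b^-1 a b a b a) * trace(b) - trace(b^-1 a b a b a b)   [inverse elimination on b] = x*y^2*z^2 - y^3*z - y*z^3 - x*y^2 - x*z^2 + 4*y*z + x
trace(b^-2 a b a b^-1 a) = trace(a b^-2 a b a) * trace(b) - trace(a b^-2 a b a b)   [inverse elimination on b] = x^2*y^3*z - x*y^4 - 2*x*y^2*z^2 - x^2*y*z + y^3*z + y*z^3 + 3*x*y^2 + x*z^2 - 3*y*z - x
trace(b^-1 a b a b^-1 a) = trace(a b^-1 a b a) * trace(b) - trace(a b^-1 a b a b)   [inverse elimination on b] = x^2*y^2*z - x*y^3 - 2*x*y*z^2 + y^2*z + z^3 + 2*x*y - 3*z
trace(a b^-3 a b a b^-1) = trace(b^-2 a b a b^-1 a) * trace(b) - trace(b^-2 a b a b^-1 a b)   [inverse elimination on b] = x^2*y^4*z - x*y^5 - 2*x*y^3*z^2 - 2*x^2*y^2*z + y^4*z + y^2*z^3 + 4*x*y^3 + 3*x*y*z^2 - 4*y^2*z - z^3 - 3*x*y + 3*z
trace(a b^-3 a b a) = trace(b^-1 a b a^2 b^-1) * trace(b) - trace(b^-1 a b a^2)   [inverse elimination on b] = x^2*y^3*z - x*y^4 - x*y^2*z^2 - 2*x^2*y*z + 3*x*y^2 + x*z^2 + y*z - x
trace(b^-1 a b^-3 a b a b^-1) = trace(a b^-3 a b a b^-1) * trace(b) - trace(a b^-3 a b a)   [inverse elimination on b] = x^2*y^5*z - x*y^6 - 2*x*y^4*z^2 - 3*x^2*y^3*z + y^5*z + y^3*z^3 + 5*x*y^4 + 4*x*y^2*z^2 + 2*x^2*y*z - 4*y^3*z - y*z^3 - 6*x*y^2 - x*z^2 + 2*y*z + x
trace(b^-3 a b^-3 a b a) = trace(b^-1 a b^-3 a b a b^-1) * trace(b) - trace(b^-1 a b^-3 a b a)   [inverse elimination on b] = x^2*y^6*z - x*y^7 - 2*x*y^5*z^2 - 4*x^2*y^4*z + y^6*z + y^4*z^3 + 6*x*y^5 + 6*x*y^3*z^2 + 4*x^2*y^2*z - 5*y^4*z - 2*y^2*z^3 - 10*x*y^3 - 4*x*y*z^2 + 6*y^2*z + z^3 + 4*x*y - 3*z

x^2*y^6*z - x*y^7 - 2*x*y^5*z^2 - 4*x^2*y^4*z + y^6*z + y^4*z^3 + 6*x*y^5 + 6*x*y^3*z^2 + 4*x^2*y^2*z - 5*y^4*z - 2*y^2*z^3 - 10*x*y^3 - 4*x*y*z^2 + 6*y^2*z + z^3 + 4*x*y - 3*z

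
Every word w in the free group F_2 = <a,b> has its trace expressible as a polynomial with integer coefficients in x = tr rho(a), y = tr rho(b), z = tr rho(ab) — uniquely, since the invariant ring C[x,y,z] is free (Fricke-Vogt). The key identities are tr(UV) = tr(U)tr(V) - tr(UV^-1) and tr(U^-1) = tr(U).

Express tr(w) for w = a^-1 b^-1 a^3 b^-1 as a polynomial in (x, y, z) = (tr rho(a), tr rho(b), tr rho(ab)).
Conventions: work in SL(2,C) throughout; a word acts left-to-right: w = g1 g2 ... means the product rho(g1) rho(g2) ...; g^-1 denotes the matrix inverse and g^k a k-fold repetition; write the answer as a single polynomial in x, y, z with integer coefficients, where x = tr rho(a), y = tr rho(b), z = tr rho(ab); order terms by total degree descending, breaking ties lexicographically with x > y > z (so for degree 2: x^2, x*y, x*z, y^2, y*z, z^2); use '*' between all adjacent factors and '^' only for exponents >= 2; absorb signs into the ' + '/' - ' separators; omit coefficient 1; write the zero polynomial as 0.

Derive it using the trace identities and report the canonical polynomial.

x^3*y*z - x^4 - x^2*z^2 - 2*x*y*z + 4*x^2 + z^2 - 2

trace(a^2) = trace(a) * trace(a) - trace(1) = x^2 - 2
next, trace(a^3) = trace(a) * trace(a^2) - trace(a) = x^3 - 3*x
next, trace(b a^2) = trace(a) * trace(b a) - trace(b) = x*z - y
and trace(a^3 b) = trace(a) * trace(b a^2) - trace(b a) = x^2*z - x*y - z
trace(b^-1 a^3) = trace(a^3) * trace(b) - trace(a^3 b) = x^3*y - x^2*z - 2*x*y + z
and trace(b^-1 a^3 b^-1) = trace(b^-1 a^3) * trace(b) - trace(b^-1 a^3 b) = x^3*y^2 - x^2*y*z - x^3 - 2*x*y^2 + y*z + 3*x
next, trace(a^4) = trace(a) * trace(a^3) - trace(a^2) = x^4 - 4*x^2 + 2
trace(a^4 b) = trace(a) * trace(b a^3) - trace(b a^2) = x^3*z - x^2*y - 2*x*z + y
trace(a b^-1 a^3) = trace(a^4) * trace(b) - trace(a^4 b) = x^4*y - x^3*z - 3*x^2*y + 2*x*z + y
trace(b a b a) = trace(a b) * trace(a b) - trace(1) = z^2 - 2
and trace(b a b) = trace(b) * trace(a b) - trace(a) = y*z - x
next, trace(a b a b a) = trace(a) * trace(b a b a) - trace(b a b) = x*z^2 - y*z - x
and trace(a^3 b a b) = trace(a) * trace(a b a b a) - trace(a b a b) = x^2*z^2 - x*y*z - x^2 - z^2 + 2
next, trace(a b^-1 a^3 b) = trace(a^3 b a) * trace(b) - trace(a^3 b a b) = x^3*y*z - x^2*y^2 - x^2*z^2 - x*y*z + x^2 + y^2 + z^2 - 2
and trace(b^-1 a^3 b^-1 a) = trace(a b^-1 a^3) * trace(b) - trace(a b^-1 a^3 b) = x^4*y^2 - 2*x^3*y*z - 2*x^2*y^2 + x^2*z^2 + 3*x*y*z - x^2 - z^2 + 2
next, trace(a^-1 b^-1 a^3 b^-1) = trace(b^-1 a^3 b^-1) * trace(a) - trace(b^-1 a^3 b^-1 a) = x^3*y*z - x^4 - x^2*z^2 - 2*x*y*z + 4*x^2 + z^2 - 2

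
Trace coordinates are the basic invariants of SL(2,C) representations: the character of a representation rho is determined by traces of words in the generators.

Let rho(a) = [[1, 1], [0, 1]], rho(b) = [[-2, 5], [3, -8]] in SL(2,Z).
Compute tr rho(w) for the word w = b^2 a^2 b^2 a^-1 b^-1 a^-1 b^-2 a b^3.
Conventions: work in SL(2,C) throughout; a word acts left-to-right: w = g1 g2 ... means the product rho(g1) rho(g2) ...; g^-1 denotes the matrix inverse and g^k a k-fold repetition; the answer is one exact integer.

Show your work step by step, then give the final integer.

rho(b) = [[-2, 5], [3, -8]]
... * rho(b) = [[-2, 5], [3, -8]]  ->  [[19, -50], [-30, 79]]
... * rho(a) = [[1, 1], [0, 1]]  ->  [[19, -31], [-30, 49]]
... * rho(a) = [[1, 1], [0, 1]]  ->  [[19, -12], [-30, 19]]
... * rho(b) = [[-2, 5], [3, -8]]  ->  [[-74, 191], [117, -302]]
... * rho(b) = [[-2, 5], [3, -8]]  ->  [[721, -1898], [-1140, 3001]]
... * rho(a^-1) = [[1, -1], [0, 1]]  ->  [[721, -2619], [-1140, 4141]]
... * rho(b^-1) = [[-8, -5], [-3, -2]]  ->  [[2089, 1633], [-3303, -2582]]
... * rho(a^-1) = [[1, -1], [0, 1]]  ->  [[2089, -456], [-3303, 721]]
... * rho(b^-1) = [[-8, -5], [-3, -2]]  ->  [[-15344, -9533], [24261, 15073]]
... * rho(b^-1) = [[-8, -5], [-3, -2]]  ->  [[151351, 95786], [-239307, -151451]]
... * rho(a) = [[1, 1], [0, 1]]  ->  [[151351, 247137], [-239307, -390758]]
... * rho(b) = [[-2, 5], [3, -8]]  ->  [[438709, -1220341], [-693660, 1929529]]
... * rho(b) = [[-2, 5], [3, -8]]  ->  [[-4538441, 11956273], [7175907, -18904532]]
... * rho(b) = [[-2, 5], [3, -8]]  ->  [[44945701, -118342389], [-71065410, 187115791]]
tr = 44945701 + 187115791 = 232061492

232061492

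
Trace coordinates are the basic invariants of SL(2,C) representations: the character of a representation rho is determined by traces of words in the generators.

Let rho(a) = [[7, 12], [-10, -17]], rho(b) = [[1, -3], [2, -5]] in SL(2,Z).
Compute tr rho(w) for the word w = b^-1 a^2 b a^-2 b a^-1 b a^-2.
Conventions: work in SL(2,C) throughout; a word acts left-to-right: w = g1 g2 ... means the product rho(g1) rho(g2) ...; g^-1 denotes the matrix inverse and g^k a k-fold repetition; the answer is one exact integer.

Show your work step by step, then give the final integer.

-175792379854

rho(b^-1) = [[-5, 3], [-2, 1]]
... * rho(a) = [[7, 12], [-10, -17]]  ->  [[-65, -111], [-24, -41]]
... * rho(a) = [[7, 12], [-10, -17]]  ->  [[655, 1107], [242, 409]]
... * rho(b) = [[1, -3], [2, -5]]  ->  [[2869, -7500], [1060, -2771]]
... * rho(a^-1) = [[-17, -12], [10, 7]]  ->  [[-123773, -86928], [-45730, -32117]]
... * rho(a^-1) = [[-17, -12], [10, 7]]  ->  [[1234861, 876780], [456240, 323941]]
... * rho(b) = [[1, -3], [2, -5]]  ->  [[2988421, -8088483], [1104122, -2988425]]
... * rho(a^-1) = [[-17, -12], [10, 7]]  ->  [[-131687987, -92480433], [-48654324, -34168439]]
... * rho(b) = [[1, -3], [2, -5]]  ->  [[-316648853, 857466126], [-116991202, 316805167]]
... * rho(a^-1) = [[-17, -12], [10, 7]]  ->  [[13957691761, 9802049118], [5156902104, 3621530593]]
... * rho(a^-1) = [[-17, -12], [10, 7]]  ->  [[-139260268757, -98877957306], [-51452029838, -36532111097]]
tr = -139260268757 + -36532111097 = -175792379854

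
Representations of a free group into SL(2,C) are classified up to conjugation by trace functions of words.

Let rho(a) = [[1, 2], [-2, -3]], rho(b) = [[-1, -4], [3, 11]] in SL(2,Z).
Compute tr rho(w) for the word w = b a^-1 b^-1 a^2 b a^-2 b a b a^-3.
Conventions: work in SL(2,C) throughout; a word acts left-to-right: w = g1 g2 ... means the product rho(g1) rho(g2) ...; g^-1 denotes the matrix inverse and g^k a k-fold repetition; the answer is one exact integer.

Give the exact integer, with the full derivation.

rho(b) = [[-1, -4], [3, 11]]
... * rho(a^-1) = [[-3, -2], [2, 1]]  ->  [[-5, -2], [13, 5]]
... * rho(b^-1) = [[11, 4], [-3, -1]]  ->  [[-49, -18], [128, 47]]
... * rho(a) = [[1, 2], [-2, -3]]  ->  [[-13, -44], [34, 115]]
... * rho(a) = [[1, 2], [-2, -3]]  ->  [[75, 106], [-196, -277]]
... * rho(b) = [[-1, -4], [3, 11]]  ->  [[243, 866], [-635, -2263]]
... * rho(a^-1) = [[-3, -2], [2, 1]]  ->  [[1003, 380], [-2621, -993]]
... * rho(a^-1) = [[-3, -2], [2, 1]]  ->  [[-2249, -1626], [5877, 4249]]
... * rho(b) = [[-1, -4], [3, 11]]  ->  [[-2629, -8890], [6870, 23231]]
... * rho(a) = [[1, 2], [-2, -3]]  ->  [[15151, 21412], [-39592, -55953]]
... * rho(b) = [[-1, -4], [3, 11]]  ->  [[49085, 174928], [-128267, -457115]]
... * rho(a^-1) = [[-3, -2], [2, 1]]  ->  [[202601, 76758], [-529429, -200581]]
... * rho(a^-1) = [[-3, -2], [2, 1]]  ->  [[-454287, -328444], [1187125, 858277]]
... * rho(a^-1) = [[-3, -2], [2, 1]]  ->  [[705973, 580130], [-1844821, -1515973]]
tr = 705973 + -1515973 = -810000

-810000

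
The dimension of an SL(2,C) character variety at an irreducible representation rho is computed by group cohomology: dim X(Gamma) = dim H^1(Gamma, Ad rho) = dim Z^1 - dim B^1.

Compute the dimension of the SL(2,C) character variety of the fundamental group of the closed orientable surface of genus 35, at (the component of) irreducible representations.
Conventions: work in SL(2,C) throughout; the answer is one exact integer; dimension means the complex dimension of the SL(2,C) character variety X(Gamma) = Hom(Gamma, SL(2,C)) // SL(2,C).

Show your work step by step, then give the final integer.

204

Gamma = pi_1(Sigma_35) = < a_1, b_1, ..., a_35, b_35 | prod [a_i, b_i] > has 2g = 70 generators and 1 relator.
A cocycle assigns one sl_2 vector per generator subject to the relator condition d_2(z) = 0: dim of the unconstrained space is 3*2g = 210.
d_2 is surjective at irreducible rho (its cokernel H^2 is dual to H^0 = 0), so dim Z^1 = 210 - 3 = 207.
Coboundaries contribute dim B^1 = 3 (injective at irreducible rho).
dim H^1 = 207 - 3 = 204 = dim X.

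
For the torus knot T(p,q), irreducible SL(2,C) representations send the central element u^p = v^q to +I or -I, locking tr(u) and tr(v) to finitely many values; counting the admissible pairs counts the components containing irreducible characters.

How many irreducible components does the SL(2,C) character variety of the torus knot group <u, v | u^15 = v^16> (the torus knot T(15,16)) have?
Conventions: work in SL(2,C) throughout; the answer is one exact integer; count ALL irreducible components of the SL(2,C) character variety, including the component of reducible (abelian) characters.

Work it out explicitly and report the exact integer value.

Gamma = < u, v | u^15 = v^16 > (torus knot T(15,16)); the central element u^15 = v^16 acts as +I or -I in any irreducible SL(2,C) representation.
This locks tr(u) to 2*cos(pi*alpha/15), alpha in 1..14, and tr(v) to 2*cos(pi*beta/16), beta in 1..15, on each component of irreducible characters.
Consistency of u^15 = (-1)^alpha I with v^16 = (-1)^beta I forces alpha = beta (mod 2).
count pairs: odd alpha (7 choices) x odd beta (8), plus even alpha (7) x even beta (7): 7*8 + 7*7 = 105.
Total: 105 irreducible-character components + 1 reducible (abelian) component = 106.

106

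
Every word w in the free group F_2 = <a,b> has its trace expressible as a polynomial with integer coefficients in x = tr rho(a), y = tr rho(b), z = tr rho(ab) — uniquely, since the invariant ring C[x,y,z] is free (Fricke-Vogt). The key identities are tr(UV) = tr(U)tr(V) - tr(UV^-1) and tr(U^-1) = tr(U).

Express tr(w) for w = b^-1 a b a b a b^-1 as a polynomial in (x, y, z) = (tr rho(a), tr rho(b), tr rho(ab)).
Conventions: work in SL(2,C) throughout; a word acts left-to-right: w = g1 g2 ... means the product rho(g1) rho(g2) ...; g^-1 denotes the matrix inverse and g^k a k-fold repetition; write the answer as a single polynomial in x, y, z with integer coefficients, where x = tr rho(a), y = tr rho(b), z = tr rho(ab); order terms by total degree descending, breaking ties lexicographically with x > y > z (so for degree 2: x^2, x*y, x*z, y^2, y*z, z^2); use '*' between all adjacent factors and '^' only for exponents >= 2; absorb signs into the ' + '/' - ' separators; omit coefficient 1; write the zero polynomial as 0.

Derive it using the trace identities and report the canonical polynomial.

tr(b a b a) = tr(a b) tr(a b) - tr(1) = z^2 - 2
tr(b a b) = tr(b) tr(a b) - tr(a) = y*z - x
tr(a b a b a) = tr(a) tr(b a b a) - tr(b a b) = x*z^2 - y*z - x
and tr(a b a b a b) = tr(b a b a) tr(b a) - tr(a b) = z^3 - 3*z
tr(b^-1 a b a b a) = tr(a b a b a) tr(b) - tr(a b a b a b) = x*y*z^2 - y^2*z - z^3 - x*y + 3*z
and tr(b^-1 a b a b a b^-1) = tr(b^-1 a b a b a) tr(b) - tr(b^-1 a b a b a b) = x*y^2*z^2 - y^3*z - y*z^3 - x*y^2 - x*z^2 + 4*y*z + x

x*y^2*z^2 - y^3*z - y*z^3 - x*y^2 - x*z^2 + 4*y*z + x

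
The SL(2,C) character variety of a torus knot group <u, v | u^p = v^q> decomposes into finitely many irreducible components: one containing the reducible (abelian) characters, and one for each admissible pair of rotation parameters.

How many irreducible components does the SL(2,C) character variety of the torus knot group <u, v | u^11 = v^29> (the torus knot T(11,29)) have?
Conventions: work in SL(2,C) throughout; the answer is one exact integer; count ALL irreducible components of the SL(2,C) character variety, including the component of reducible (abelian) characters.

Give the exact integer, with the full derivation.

Gamma = < u, v | u^11 = v^29 > (torus knot T(11,29)); the central element u^11 = v^29 acts as +I or -I in any irreducible SL(2,C) representation.
This locks tr(u) to 2*cos(pi*alpha/11), alpha in 1..10, and tr(v) to 2*cos(pi*beta/29), beta in 1..28, on each component of irreducible characters.
u^11 = (-1)^alpha I and v^29 = (-1)^beta I must agree, so alpha and beta have equal parity.
count pairs: odd alpha (5 choices) x odd beta (14), plus even alpha (5) x even beta (14): 5*14 + 5*14 = 140.
components with irreducible characters: 140; plus the single component of reducible (abelian) characters: total 141.

141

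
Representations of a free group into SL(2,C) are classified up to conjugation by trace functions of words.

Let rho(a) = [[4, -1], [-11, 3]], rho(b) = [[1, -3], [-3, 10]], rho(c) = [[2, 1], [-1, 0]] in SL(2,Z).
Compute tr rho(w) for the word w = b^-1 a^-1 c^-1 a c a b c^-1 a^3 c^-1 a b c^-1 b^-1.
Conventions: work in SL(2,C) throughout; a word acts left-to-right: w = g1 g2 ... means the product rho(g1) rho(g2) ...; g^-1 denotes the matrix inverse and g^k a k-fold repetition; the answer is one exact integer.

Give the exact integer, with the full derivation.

rho(b^-1) = [[10, 3], [3, 1]]
... * rho(a^-1) = [[3, 1], [11, 4]]  ->  [[63, 22], [20, 7]]
... * rho(c^-1) = [[0, -1], [1, 2]]  ->  [[22, -19], [7, -6]]
... * rho(a) = [[4, -1], [-11, 3]]  ->  [[297, -79], [94, -25]]
... * rho(c) = [[2, 1], [-1, 0]]  ->  [[673, 297], [213, 94]]
... * rho(a) = [[4, -1], [-11, 3]]  ->  [[-575, 218], [-182, 69]]
... * rho(b) = [[1, -3], [-3, 10]]  ->  [[-1229, 3905], [-389, 1236]]
... * rho(c^-1) = [[0, -1], [1, 2]]  ->  [[3905, 9039], [1236, 2861]]
... * rho(a) = [[4, -1], [-11, 3]]  ->  [[-83809, 23212], [-26527, 7347]]
... * rho(a) = [[4, -1], [-11, 3]]  ->  [[-590568, 153445], [-186925, 48568]]
... * rho(a) = [[4, -1], [-11, 3]]  ->  [[-4050167, 1050903], [-1281948, 332629]]
... * rho(c^-1) = [[0, -1], [1, 2]]  ->  [[1050903, 6151973], [332629, 1947206]]
... * rho(a) = [[4, -1], [-11, 3]]  ->  [[-63468091, 17405016], [-20088750, 5508989]]
... * rho(b) = [[1, -3], [-3, 10]]  ->  [[-115683139, 364454433], [-36615717, 115356140]]
... * rho(c^-1) = [[0, -1], [1, 2]]  ->  [[364454433, 844592005], [115356140, 267327997]]
... * rho(b^-1) = [[10, 3], [3, 1]]  ->  [[6178320345, 1937955304], [1955545391, 613396417]]
tr = 6178320345 + 613396417 = 6791716762

6791716762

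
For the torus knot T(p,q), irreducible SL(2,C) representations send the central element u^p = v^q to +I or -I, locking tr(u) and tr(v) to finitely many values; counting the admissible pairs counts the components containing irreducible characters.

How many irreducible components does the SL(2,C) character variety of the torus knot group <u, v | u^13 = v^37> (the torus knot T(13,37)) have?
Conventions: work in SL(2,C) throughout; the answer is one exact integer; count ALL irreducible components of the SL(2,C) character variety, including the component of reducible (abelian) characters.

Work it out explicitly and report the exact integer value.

Gamma = < u, v | u^13 = v^37 > (torus knot T(13,37)); the central element u^13 = v^37 acts as +I or -I in any irreducible SL(2,C) representation.
So on each irreducible component the traces are pinned: tr(u) = 2*cos(pi*alpha/13) with 1 <= alpha <= 12, tr(v) = 2*cos(pi*beta/37) with 1 <= beta <= 36.
u^13 = (-1)^alpha I and v^37 = (-1)^beta I must agree, so alpha and beta have equal parity.
Enumerate parity-matched pairs: 6*18 odd-odd plus 6*18 even-even gives 216.
components with irreducible characters: 216; plus the single component of reducible (abelian) characters: total 217.

217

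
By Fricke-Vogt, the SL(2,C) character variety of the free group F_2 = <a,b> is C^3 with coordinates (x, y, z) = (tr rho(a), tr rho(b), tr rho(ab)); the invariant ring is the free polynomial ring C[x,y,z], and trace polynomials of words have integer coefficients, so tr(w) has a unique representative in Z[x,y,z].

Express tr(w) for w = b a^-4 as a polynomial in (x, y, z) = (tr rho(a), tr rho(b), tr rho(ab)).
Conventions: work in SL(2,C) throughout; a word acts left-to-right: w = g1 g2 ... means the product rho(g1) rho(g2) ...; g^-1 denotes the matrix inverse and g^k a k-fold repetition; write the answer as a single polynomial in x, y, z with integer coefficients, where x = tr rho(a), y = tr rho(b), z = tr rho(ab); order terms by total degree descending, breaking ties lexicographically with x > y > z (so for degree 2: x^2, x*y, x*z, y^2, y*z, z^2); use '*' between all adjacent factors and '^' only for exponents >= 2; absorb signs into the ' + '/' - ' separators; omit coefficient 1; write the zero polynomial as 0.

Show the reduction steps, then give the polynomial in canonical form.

x^4*y - x^3*z - 3*x^2*y + 2*x*z + y

trace(b a^-1) = trace(b)*trace(a) - trace(b a) = x*y - z
trace(b a^-2) = trace(b a^-1)*trace(a) - trace(b) = x^2*y - x*z - y
trace(a^-1 b a^-2) = trace(b a^-2)*trace(a) - trace(b a^-1) = x^3*y - x^2*z - 2*x*y + z
next, trace(b a^-4) = trace(a^-1 b a^-2)*trace(a) - trace(a^-1 b a^-1) = x^4*y - x^3*z - 3*x^2*y + 2*x*z + y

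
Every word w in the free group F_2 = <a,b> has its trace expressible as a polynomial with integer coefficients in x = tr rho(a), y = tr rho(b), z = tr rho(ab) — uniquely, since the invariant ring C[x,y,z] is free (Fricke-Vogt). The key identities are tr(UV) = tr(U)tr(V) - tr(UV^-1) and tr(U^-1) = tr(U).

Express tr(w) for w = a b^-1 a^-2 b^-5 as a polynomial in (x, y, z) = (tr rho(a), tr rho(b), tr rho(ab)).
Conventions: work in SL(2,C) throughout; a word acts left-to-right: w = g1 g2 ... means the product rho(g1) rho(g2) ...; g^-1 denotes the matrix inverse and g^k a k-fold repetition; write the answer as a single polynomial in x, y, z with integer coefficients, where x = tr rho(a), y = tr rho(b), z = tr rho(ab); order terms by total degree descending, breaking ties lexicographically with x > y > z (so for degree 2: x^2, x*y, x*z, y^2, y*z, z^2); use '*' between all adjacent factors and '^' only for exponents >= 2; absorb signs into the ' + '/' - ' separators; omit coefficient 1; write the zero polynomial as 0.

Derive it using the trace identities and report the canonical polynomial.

tr(a b^-1) = tr(a) * tr(b) - tr(a b) = x*y - z
tr(b^-2 a) = tr(a b^-1) * tr(b) - tr(a) = x*y^2 - y*z - x
tr(a b^-3) = tr(b^-2 a) * tr(b) - tr(b^-2 a b) = x*y^3 - y^2*z - 2*x*y + z
tr(b^-3 a b^-1) = tr(a b^-3) * tr(b) - tr(a b^-2) = x*y^4 - y^3*z - 3*x*y^2 + 2*y*z + x
tr(a^2) = tr(a) * tr(a) - tr(1) = x^2 - 2
tr(a^2 b) = tr(a) * tr(b a) - tr(b) = x*z - y
tr(a b^-1 a) = tr(a^2) * tr(b) - tr(a^2 b) = x^2*y - x*z - y
tr(a b a b) = tr(a b) * tr(a b) - tr(1)   [split at repeated a] = z^2 - 2
tr(a b^-1 a b) = tr(a b a) * tr(b) - tr(a b a b) = x*y*z - y^2 - z^2 + 2
tr(b^-1 a b^-1 a) = tr(a b^-1 a) * tr(b) - tr(a b^-1 a b) = x^2*y^2 - 2*x*y*z + z^2 - 2
tr(b^-1 a b^-1 a b^-1) = tr(b^-1 a b^-1 a) * tr(b) - tr(b^-1 a b^-1 a b) = x^2*y^3 - 2*x*y^2*z - x^2*y + y*z^2 + x*z - y
tr(b^-3 a b^-1 a) = tr(b^-1 a b^-1 a b^-1) * tr(b) - tr(b^-1 a b^-1 a) = x^2*y^4 - 2*x*y^3*z - 2*x^2*y^2 + y^2*z^2 + 3*x*y*z - y^2 - z^2 + 2
tr(b^-2 a b^-1 a^-1 b^-1) = tr(b^-3 a b^-1) * tr(a) - tr(b^-3 a b^-1 a) = x*y^3*z - x^2*y^2 - y^2*z^2 - x*y*z + x^2 + y^2 + z^2 - 2
tr(b^-2) = tr(b^-1) * tr(b) - tr(1) = y^2 - 2
tr(b a b) = tr(b) * tr(a b) - tr(a) = y*z - x
tr(a b a^-1 b) = tr(b a b) * tr(a) - tr(b a b a) = x*y*z - x^2 - z^2 + 2
tr(a b a^-1 b^-1) = tr(a b a^-1) * tr(b) - tr(a b a^-1 b) = -x*y*z + x^2 + y^2 + z^2 - 2
tr(a^-1 b^-2 a b) = tr(a b a^-1 b^-1) * tr(b) - tr(a b a^-1) = -x*y^2*z + x^2*y + y^3 + y*z^2 - 3*y
tr(b^-2 a b^-1 a^-1) = tr(a^-1 b^-2 a) * tr(b) - tr(a^-1 b^-2 a b) = x*y^2*z - x^2*y - y*z^2 + y
tr(a^-1 b^-4 a b^-1) = tr(b^-2 a b^-1 a^-1 b^-1) * tr(b) - tr(b^-2 a b^-1 a^-1) = x*y^4*z - x^2*y^3 - y^3*z^2 - 2*x*y^2*z + 2*x^2*y + y^3 + 2*y*z^2 - 3*y
tr(b^-4 a b^-1) = tr(b^-3 a b^-1) * tr(b) - tr(b^-3 a) = x*y^5 - y^4*z - 4*x*y^3 + 3*y^2*z + 3*x*y - z
tr(b^-1 a b^-1 a^-2 b^-3) = tr(a^-1 b^-4 a b^-1) * tr(a) - tr(a^-1 b^-4 a b^-1 a) = x^2*y^4*z - x^3*y^3 - x*y^5 - x*y^3*z^2 - 2*x^2*y^2*z + y^4*z + 2*x^3*y + 5*x*y^3 + 2*x*y*z^2 - 3*y^2*z - 6*x*y + z
tr(b^-1 a b^-1 a^-2 b^-2) = tr(a^-1 b^-3 a b^-1) * tr(a) - tr(a^-1 b^-3 a b^-1 a) = x^2*y^3*z - x^3*y^2 - x*y^4 - x*y^2*z^2 - x^2*y*z + y^3*z + x^3 + 4*x*y^2 + x*z^2 - 2*y*z - 3*x
tr(a b^-1 a^-2 b^-5) = tr(b^-1 a b^-1 a^-2 b^-3) * tr(b) - tr(b^-1 a b^-1 a^-2 b^-2) = x^2*y^5*z - x^3*y^4 - x*y^6 - x*y^4*z^2 - 3*x^2*y^3*z + y^5*z + 3*x^3*y^2 + 6*x*y^4 + 3*x*y^2*z^2 + x^2*y*z - 4*y^3*z - x^3 - 10*x*y^2 - x*z^2 + 3*y*z + 3*x

x^2*y^5*z - x^3*y^4 - x*y^6 - x*y^4*z^2 - 3*x^2*y^3*z + y^5*z + 3*x^3*y^2 + 6*x*y^4 + 3*x*y^2*z^2 + x^2*y*z - 4*y^3*z - x^3 - 10*x*y^2 - x*z^2 + 3*y*z + 3*x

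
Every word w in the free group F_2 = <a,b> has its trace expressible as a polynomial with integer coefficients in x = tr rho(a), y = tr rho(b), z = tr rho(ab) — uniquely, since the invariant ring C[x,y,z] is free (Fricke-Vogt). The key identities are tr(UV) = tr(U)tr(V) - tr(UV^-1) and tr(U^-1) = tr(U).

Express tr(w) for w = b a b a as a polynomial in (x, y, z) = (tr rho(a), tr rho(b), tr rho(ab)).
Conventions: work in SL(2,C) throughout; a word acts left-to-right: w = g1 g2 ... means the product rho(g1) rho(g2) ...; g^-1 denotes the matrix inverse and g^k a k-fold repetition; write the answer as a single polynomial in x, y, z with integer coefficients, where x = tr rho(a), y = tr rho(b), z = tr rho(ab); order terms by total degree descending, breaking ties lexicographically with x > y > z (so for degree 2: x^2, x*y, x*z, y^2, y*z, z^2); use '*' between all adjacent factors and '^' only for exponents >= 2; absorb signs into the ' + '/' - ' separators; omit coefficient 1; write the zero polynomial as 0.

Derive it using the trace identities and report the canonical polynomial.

trace(b a b a) = trace(b a) trace(b a) - trace(1)  (split on b) = z^2 - 2

z^2 - 2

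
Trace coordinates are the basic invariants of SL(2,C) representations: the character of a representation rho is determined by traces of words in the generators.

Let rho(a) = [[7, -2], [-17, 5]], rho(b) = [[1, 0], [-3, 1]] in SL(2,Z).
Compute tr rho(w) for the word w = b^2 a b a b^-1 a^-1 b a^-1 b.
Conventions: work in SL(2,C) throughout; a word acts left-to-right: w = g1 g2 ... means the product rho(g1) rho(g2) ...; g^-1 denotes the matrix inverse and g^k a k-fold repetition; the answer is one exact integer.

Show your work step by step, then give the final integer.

rho(b) = [[1, 0], [-3, 1]]
... * rho(b) = [[1, 0], [-3, 1]]  ->  [[1, 0], [-6, 1]]
... * rho(a) = [[7, -2], [-17, 5]]  ->  [[7, -2], [-59, 17]]
... * rho(b) = [[1, 0], [-3, 1]]  ->  [[13, -2], [-110, 17]]
... * rho(a) = [[7, -2], [-17, 5]]  ->  [[125, -36], [-1059, 305]]
... * rho(b^-1) = [[1, 0], [3, 1]]  ->  [[17, -36], [-144, 305]]
... * rho(a^-1) = [[5, 2], [17, 7]]  ->  [[-527, -218], [4465, 1847]]
... * rho(b) = [[1, 0], [-3, 1]]  ->  [[127, -218], [-1076, 1847]]
... * rho(a^-1) = [[5, 2], [17, 7]]  ->  [[-3071, -1272], [26019, 10777]]
... * rho(b) = [[1, 0], [-3, 1]]  ->  [[745, -1272], [-6312, 10777]]
tr = 745 + 10777 = 11522

11522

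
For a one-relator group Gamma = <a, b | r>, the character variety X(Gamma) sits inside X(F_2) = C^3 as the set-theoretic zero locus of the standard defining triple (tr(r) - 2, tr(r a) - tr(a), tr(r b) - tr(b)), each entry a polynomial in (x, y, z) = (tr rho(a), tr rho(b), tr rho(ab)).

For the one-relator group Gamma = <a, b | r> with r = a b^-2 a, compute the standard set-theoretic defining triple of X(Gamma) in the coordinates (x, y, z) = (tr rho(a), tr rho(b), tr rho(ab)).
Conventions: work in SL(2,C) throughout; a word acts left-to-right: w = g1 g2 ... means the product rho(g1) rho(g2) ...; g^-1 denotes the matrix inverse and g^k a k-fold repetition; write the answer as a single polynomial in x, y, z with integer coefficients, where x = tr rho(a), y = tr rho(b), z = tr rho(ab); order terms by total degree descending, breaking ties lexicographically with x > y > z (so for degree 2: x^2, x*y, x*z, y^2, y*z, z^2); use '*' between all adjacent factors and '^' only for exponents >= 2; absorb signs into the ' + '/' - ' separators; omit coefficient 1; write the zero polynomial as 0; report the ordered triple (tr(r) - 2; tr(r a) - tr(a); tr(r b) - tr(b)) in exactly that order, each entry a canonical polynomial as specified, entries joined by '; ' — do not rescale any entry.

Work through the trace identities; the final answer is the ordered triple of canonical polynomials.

x^2*y^2 - x*y*z - x^2 - y^2; x^3*y^2 - x^2*y*z - x^3 - 2*x*y^2 + y*z + 2*x; x*y^2*z - y^3 - y*z^2 - x*z + 2*y

tr(a^2) = tr(a) tr(a) - tr(1)   [square of a] = x^2 - 2
tr(a^2 b) = tr(a) tr(b a) - tr(b)   [square of a] = x*z - y
tr(a^2 b^-1) = tr(a^2) tr(b) - tr(a^2 b)   [inverse elimination on b] = x^2*y - x*z - y
tr(a b^-2 a) = tr(a^2 b^-1) tr(b) - tr(a^2)   [inverse elimination on b] = x^2*y^2 - x*y*z - x^2 - y^2 + 2
tr(a^3) = tr(a) tr(a^2) - tr(a)   [square of a] = x^3 - 3*x
tr(a^3 b) = tr(a) tr(b a^2) - tr(b a)   [square of a] = x^2*z - x*y - z
tr(a^3 b^-1) = tr(a^3) tr(b) - tr(a^3 b)   [inverse elimination on b] = x^3*y - x^2*z - 2*x*y + z
tr(a b^-2 a^2) = tr(a^3 b^-1) tr(b) - tr(a^3)   [inverse elimination on b] = x^3*y^2 - x^2*y*z - x^3 - 2*x*y^2 + y*z + 3*x
tr(a b a b) = tr(b a) tr(b a) - tr(1)   [split at a repeated b] = z^2 - 2
tr(b^-1 a b a) = tr(a b a) tr(b) - tr(a b a b)   [inverse elimination on b] = x*y*z - y^2 - z^2 + 2
tr(a b^-2 a b) = tr(b^-1 a b a) tr(b) - tr(b^-1 a b a b)   [inverse elimination on b] = x*y^2*z - y^3 - y*z^2 - x*z + 3*y
assemble the triple (tr(r) - 2; tr(r a) - x; tr(r b) - y)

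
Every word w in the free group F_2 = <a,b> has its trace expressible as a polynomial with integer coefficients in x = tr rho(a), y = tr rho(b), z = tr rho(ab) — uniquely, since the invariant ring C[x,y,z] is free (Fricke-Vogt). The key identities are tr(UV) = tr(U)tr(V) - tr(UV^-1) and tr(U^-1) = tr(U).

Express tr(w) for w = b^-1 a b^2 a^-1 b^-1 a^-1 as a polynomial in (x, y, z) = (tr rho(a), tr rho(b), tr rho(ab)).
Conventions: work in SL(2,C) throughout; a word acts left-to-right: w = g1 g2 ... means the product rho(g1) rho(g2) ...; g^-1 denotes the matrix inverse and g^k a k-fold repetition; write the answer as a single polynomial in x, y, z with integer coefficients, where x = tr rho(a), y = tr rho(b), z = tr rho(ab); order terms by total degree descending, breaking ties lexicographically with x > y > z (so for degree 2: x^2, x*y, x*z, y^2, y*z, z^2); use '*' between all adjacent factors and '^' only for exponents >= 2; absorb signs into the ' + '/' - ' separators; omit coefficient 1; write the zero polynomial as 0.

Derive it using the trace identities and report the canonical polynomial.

use: tr(b a^-1) = tr(b) * tr(a) - tr(b a)  (eliminate a^-1) = x*y - z
tr(b a b) = tr(b) * tr(a b) - tr(a)  (reduce the b square) = y*z - x
tr(b a b^2) = tr(b) * tr(b a b) - tr(b a)  (reduce the b square) = y^2*z - x*y - z
apply: tr(a b a b) = tr(b a) * tr(b a) - tr(1)  (split on b) = z^2 - 2
tr(a b a) = tr(a) * tr(b a) - tr(b)  (reduce the a square) = x*z - y
tr(b a b^2 a) = tr(b) * tr(a b a b) - tr(a b a)  (reduce the b square) = y*z^2 - x*z - y
tr(a^-1 b a b^2) = tr(b a b^2) * tr(a) - tr(b a b^2 a)  (eliminate a^-1) = x*y^2*z - x^2*y - y*z^2 + y
tr(a^-1 b a b^2 a^-1) = tr(a^-1 b a b^2) * tr(a) - tr(a^-1 b a b^2 a)  (eliminate a^-1) = x^2*y^2*z - x^3*y - x*y*z^2 - y^2*z + 2*x*y + z
use: tr(b a b^3) = tr(b) * tr(b^2 a b) - tr(b^2 a)  (reduce the b square) = y^3*z - x*y^2 - 2*y*z + x
use: tr(b a b^3 a) = tr(b) * tr(a b a b^2) - tr(a b a b)  (reduce the b square) = y^2*z^2 - x*y*z - y^2 - z^2 + 2
tr(b a^-1 b a b^2) = tr(b a b^3) * tr(a) - tr(b a b^3 a)  (eliminate a^-1) = x*y^3*z - x^2*y^2 - y^2*z^2 - x*y*z + x^2 + y^2 + z^2 - 2
use: tr(a^2) = tr(a) * tr(a) - tr(1)  (reduce the a square) = x^2 - 2
use: tr(a b^2 a) = tr(b) * tr(a^2 b) - tr(a^2)  (reduce the b square) = x*y*z - x^2 - y^2 + 2
tr(b a b^2 a b) = tr(b) * tr(a b^2 a b) - tr(a b^2 a)  (reduce the b square) = y^2*z^2 - 2*x*y*z + x^2 - 2
tr(a b a b a b) = tr(b a b a) * tr(b a) - tr(a b)  (split on b) = z^3 - 3*z
use: tr(a b a b a) = tr(a) * tr(b a b a) - tr(b a b)  (reduce the a square) = x*z^2 - y*z - x
apply: tr(b a b^2 a b a) = tr(b) * tr(a b a b a b) - tr(a b a b a)  (reduce the b square) = y*z^3 - x*z^2 - 2*y*z + x
tr(b a^-1 b a b^2 a) = tr(b a b^2 a b) * tr(a) - tr(b a b^2 a b a)  (eliminate a^-1) = x*y^2*z^2 - 2*x^2*y*z - y*z^3 + x^3 + x*z^2 + 2*y*z - 3*x
tr(a^-1 b a b^2 a^-1 b) = tr(b a^-1 b a b^2) * tr(a) - tr(b a^-1 b a b^2 a)  (eliminate a^-1) = x^2*y^3*z - x^3*y^2 - 2*x*y^2*z^2 + x^2*y*z + y*z^3 + x*y^2 - 2*y*z + x
use: tr(a b^2 a^-1 b^-1 a^-1 b) = tr(a^-1 b a b^2 a^-1) * tr(b) - tr(a^-1 b a b^2 a^-1 b)  (eliminate b^-1) = x*y^2*z^2 - x^2*y*z - y^3*z - y*z^3 + x*y^2 + 3*y*z - x
tr(b^-1 a b^2 a^-1 b^-1 a^-1) = tr(a b^2 a^-1 b^-1 a^-1) * tr(b) - tr(a b^2 a^-1 b^-1 a^-1 b)  (eliminate b^-1) = -x*y^2*z^2 + x^2*y*z + y^3*z + y*z^3 - 4*y*z + x

-x*y^2*z^2 + x^2*y*z + y^3*z + y*z^3 - 4*y*z + x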